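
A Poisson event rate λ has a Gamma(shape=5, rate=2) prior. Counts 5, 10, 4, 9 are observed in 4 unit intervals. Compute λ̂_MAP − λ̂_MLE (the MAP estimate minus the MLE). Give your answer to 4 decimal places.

MAP − MLE = -1.6667

Σxᵢ = 28. Posterior is Gamma(33, 6); MAP = (33−1)/6 = 32/6 ≈ 5.33333.
MLE = x̄ = 28/4 ≈ 7.00000.
Difference = 32/6 − 28/4 = -5/3 ≈ -1.6667.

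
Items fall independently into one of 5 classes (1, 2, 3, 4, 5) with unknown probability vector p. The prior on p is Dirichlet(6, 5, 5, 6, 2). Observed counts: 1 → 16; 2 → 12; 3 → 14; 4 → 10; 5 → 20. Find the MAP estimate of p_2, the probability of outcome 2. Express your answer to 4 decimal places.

MAP estimate: 0.1758

The posterior is Dirichlet(αᵢ + nᵢ) = Dirichlet(22, 17, 19, 16, 22).
For a Dirichlet(a₁,…,a_K) with all aᵢ > 1, the mode has j-th component (aⱼ − 1)/(Σaᵢ − K).
Here Σaᵢ = 96 and K = 5, so p_2 = (17 − 1)/(96 − 5) = 16/91 ≈ 0.1758.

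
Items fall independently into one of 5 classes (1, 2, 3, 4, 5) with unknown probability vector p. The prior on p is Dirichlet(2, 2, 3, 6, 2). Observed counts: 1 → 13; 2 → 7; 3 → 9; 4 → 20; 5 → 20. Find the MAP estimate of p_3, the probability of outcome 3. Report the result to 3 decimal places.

MAP estimate: 0.139

The posterior is Dirichlet(αᵢ + nᵢ) = Dirichlet(15, 9, 12, 26, 22).
For a Dirichlet(a₁,…,a_K) with all aᵢ > 1, the mode has j-th component (aⱼ − 1)/(Σaᵢ − K).
Here Σaᵢ = 84 and K = 5, so p_3 = (12 − 1)/(84 − 5) = 11/79 ≈ 0.139.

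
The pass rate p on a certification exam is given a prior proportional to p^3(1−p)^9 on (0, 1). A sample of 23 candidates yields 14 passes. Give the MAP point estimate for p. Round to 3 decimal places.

The prior density ∝ p^3(1−p)^9 is the kernel of Beta(4, 10).
Data: 14 successes in 23 trials. The binomial likelihood contributes p^14(1−p)^9, so the posterior is Beta(4+14, 10+9) = Beta(18, 19).
For Beta(a, b) with a, b > 1 the mode is (a−1)/(a+b−2) = 17/35 ≈ 0.486.

p̂_MAP = 0.486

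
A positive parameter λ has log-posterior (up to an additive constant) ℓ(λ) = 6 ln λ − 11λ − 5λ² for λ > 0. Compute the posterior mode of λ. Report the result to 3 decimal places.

ℓ'(λ) = 6/λ − 11 − 10λ. Setting this to zero and multiplying by λ: 10λ² + 11λ − 6 = 0.
λ = (−11 + √(11² + 4·10·6)) / (2·10) = (−11 + √361) / 20 = (−11 + 19)/20 = 2/5.
ℓ''(λ) = −6/λ² − 10 < 0, confirming a maximum.

λ̂_MAP = 0.400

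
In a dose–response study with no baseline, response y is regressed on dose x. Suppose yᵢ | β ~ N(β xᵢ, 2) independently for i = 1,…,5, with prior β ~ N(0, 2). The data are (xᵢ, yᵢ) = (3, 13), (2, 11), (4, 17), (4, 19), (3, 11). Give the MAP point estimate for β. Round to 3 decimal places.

β̂_MAP = 4.327

log p(β | y) = −Σ(yᵢ − βxᵢ)²/(2·2) − β²/(2·2) + const.
Setting the derivative to zero: Σxᵢ(yᵢ − βxᵢ)/2 − β/2 = 0, so β = Σxᵢyᵢ / (Σxᵢ² + σ²/τ²).
Σxᵢyᵢ = 3·13 + 2·11 + 4·17 + 4·19 + 3·11 = 238; Σxᵢ² = 54; σ²/τ² = 1.
β̂_MAP = 238 / (54 + 1) = 238/55 ≈ 4.327.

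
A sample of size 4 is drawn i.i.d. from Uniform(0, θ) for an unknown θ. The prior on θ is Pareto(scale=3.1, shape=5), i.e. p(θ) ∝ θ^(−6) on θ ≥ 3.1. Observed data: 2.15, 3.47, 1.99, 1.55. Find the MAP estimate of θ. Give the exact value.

θ̂_MAP = 3.47

The Uniform(0, θ) likelihood is θ^(−n) for θ ≥ max(xᵢ), zero otherwise. Here max(xᵢ) = 3.47.
Posterior ∝ θ^(−6) · θ^(−4) = θ^(−10) on θ ≥ max(3.1, 3.47) = 3.47.
This density is strictly decreasing in θ, so the posterior mode lies at the lower boundary of the support.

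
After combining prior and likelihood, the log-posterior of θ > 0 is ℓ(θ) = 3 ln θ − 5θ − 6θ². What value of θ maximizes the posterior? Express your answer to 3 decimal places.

θ̂_MAP = 0.333

ℓ'(θ) = 3/θ − 5 − 12θ. Setting this to zero and multiplying by θ: 12θ² + 5θ − 3 = 0.
θ = (−5 + √(5² + 4·12·3)) / (2·12) = (−5 + √169) / 24 = (−5 + 13)/24 = 1/3.
ℓ''(θ) = −3/θ² − 12 < 0, confirming a maximum.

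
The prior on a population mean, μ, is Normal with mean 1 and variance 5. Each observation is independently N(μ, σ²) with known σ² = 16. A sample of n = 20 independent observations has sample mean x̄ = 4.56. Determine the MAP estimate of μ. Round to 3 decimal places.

n = 20, x̄ = 4.56.
For a Normal prior and Normal likelihood with known variance, the posterior is Normal; its mode equals its mean, the precision-weighted average.
Prior precision 1/σ₀² = 1/5 = 0.2; data precision n/σ² = 20/16 = 1.25.
μ̂ = (0.2·1 + 1.25·4.56) / (0.2 + 1.25) = 5.9/1.45 = 118/29 ≈ 4.069.

μ̂_MAP = 4.069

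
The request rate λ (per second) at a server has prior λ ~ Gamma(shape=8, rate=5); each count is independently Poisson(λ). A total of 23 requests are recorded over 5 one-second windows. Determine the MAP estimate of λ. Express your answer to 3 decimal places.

λ̂_MAP = 3.000

Σxᵢ = 23, n = 5.
Posterior ∝ λ^7e^(−5λ) · λ^23e^(−5λ) = λ^30e^(−10λ), i.e. Gamma(shape=31, rate=10).
The mode of a Gamma(a, b) with a ≥ 1 (shape–rate) is (a−1)/b = 30/10 ≈ 3.000.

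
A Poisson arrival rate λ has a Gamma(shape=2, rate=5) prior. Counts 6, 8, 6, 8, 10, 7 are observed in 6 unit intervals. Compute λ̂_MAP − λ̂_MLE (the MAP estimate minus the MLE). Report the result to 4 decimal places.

Σxᵢ = 45. Posterior is Gamma(47, 11); MAP = (47−1)/11 = 46/11 ≈ 4.18182.
MLE = x̄ = 45/6 ≈ 7.50000.
Difference = 46/11 − 45/6 = -73/22 ≈ -3.3182.

MAP − MLE = -3.3182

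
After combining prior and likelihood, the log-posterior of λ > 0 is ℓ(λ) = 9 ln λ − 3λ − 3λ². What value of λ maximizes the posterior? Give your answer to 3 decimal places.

λ̂_MAP = 1.000

ℓ'(λ) = 9/λ − 3 − 6λ. Setting this to zero and multiplying by λ: 6λ² + 3λ − 9 = 0.
λ = (−3 + √(3² + 4·6·9)) / (2·6) = (−3 + √225) / 12 = (−3 + 15)/12 = 1.
ℓ''(λ) = −9/λ² − 6 < 0, confirming a maximum.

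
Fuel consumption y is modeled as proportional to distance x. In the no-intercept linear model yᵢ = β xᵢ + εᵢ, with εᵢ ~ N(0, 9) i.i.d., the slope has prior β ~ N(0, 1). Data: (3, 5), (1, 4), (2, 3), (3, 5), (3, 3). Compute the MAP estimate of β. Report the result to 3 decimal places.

β̂_MAP = 1.195

log p(β | y) = −Σ(yᵢ − βxᵢ)²/(2·9) − β²/(2·1) + const.
Setting the derivative to zero: Σxᵢ(yᵢ − βxᵢ)/9 − β/1 = 0, so β = Σxᵢyᵢ / (Σxᵢ² + σ²/τ²).
Σxᵢyᵢ = 3·5 + 1·4 + 2·3 + 3·5 + 3·3 = 49; Σxᵢ² = 32; σ²/τ² = 9.
β̂_MAP = 49 / (32 + 9) = 49/41 ≈ 1.195.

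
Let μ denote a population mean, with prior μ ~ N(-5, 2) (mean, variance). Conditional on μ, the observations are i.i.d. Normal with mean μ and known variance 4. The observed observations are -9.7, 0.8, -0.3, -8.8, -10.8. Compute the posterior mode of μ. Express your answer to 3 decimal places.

n = 5; x̄ = ((-9.7) + 0.8 + (-0.3) + (-8.8) + (-10.8))/5 = -28.8/5 = -5.76.
For a Normal prior and Normal likelihood with known variance, the posterior is Normal; its mode equals its mean, the precision-weighted average.
Prior precision 1/σ₀² = 1/2 = 0.5; data precision n/σ² = 5/4 = 1.25.
μ̂ = (0.5·(-5) + 1.25·(-5.76)) / (0.5 + 1.25) = (-9.7)/1.75 = -194/35 ≈ -5.543.

μ̂_MAP = -5.543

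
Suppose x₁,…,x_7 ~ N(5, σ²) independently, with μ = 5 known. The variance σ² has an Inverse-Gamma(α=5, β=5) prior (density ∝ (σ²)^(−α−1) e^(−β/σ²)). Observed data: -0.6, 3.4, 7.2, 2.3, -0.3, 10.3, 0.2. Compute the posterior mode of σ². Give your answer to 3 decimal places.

σ̂²_MAP = 7.119

Sum of squared deviations about the known mean: SS = (-0.6−5)² + (3.4−5)² + (7.2−5)² + (2.3−5)² + (-0.3−5)² + (10.3−5)² + (0.2−5)² = 125.27.
The Normal likelihood contributes (σ²)^(−n/2) exp(−SS/(2σ²)), so the posterior is Inverse-Gamma(α + n/2, β + SS/2) = Inverse-Gamma(8.5, 67.635).
The mode of Inverse-Gamma(a, b) is b/(a+1) = 67.635/9.5 ≈ 7.119.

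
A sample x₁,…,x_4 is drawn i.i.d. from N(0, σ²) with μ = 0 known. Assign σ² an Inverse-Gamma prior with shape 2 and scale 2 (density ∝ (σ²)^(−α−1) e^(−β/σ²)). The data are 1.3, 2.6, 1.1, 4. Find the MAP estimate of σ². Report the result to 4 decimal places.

σ̂²_MAP = 2.9660

Sum of squared deviations about the known mean: SS = (1.3−0)² + (2.6−0)² + (1.1−0)² + (4−0)² = 25.66.
The Normal likelihood contributes (σ²)^(−n/2) exp(−SS/(2σ²)), so the posterior is Inverse-Gamma(α + n/2, β + SS/2) = Inverse-Gamma(4, 14.83).
The mode of Inverse-Gamma(a, b) is b/(a+1) = 14.83/5 ≈ 2.9660.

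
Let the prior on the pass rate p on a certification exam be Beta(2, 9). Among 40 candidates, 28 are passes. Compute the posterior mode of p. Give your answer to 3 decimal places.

p̂_MAP = 0.592

Prior: Beta(2, 9).
Data: 28 successes in 40 trials. The binomial likelihood contributes p^28(1−p)^12, so the posterior is Beta(2+28, 9+12) = Beta(30, 21).
For Beta(a, b) with a, b > 1 the mode is (a−1)/(a+b−2) = 29/49 ≈ 0.592.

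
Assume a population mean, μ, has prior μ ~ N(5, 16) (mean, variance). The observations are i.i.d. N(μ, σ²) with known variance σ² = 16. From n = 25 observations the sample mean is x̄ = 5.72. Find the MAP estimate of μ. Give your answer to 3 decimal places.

μ̂_MAP = 5.692

n = 25, x̄ = 5.72.
For a Normal prior and Normal likelihood with known variance, the posterior is Normal; its mode equals its mean, the precision-weighted average.
Prior precision 1/σ₀² = 1/16 = 0.0625; data precision n/σ² = 25/16 = 1.5625.
μ̂ = (0.0625·5 + 1.5625·5.72) / (0.0625 + 1.5625) = 9.25/1.625 = 74/13 ≈ 5.692.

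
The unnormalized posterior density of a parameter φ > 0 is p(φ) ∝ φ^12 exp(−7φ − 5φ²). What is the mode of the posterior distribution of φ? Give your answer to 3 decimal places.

ℓ'(φ) = 12/φ − 7 − 10φ. Setting this to zero and multiplying by φ: 10φ² + 7φ − 12 = 0.
φ = (−7 + √(7² + 4·10·12)) / (2·10) = (−7 + √529) / 20 = (−7 + 23)/20 = 4/5.
ℓ''(φ) = −12/φ² − 10 < 0, confirming a maximum.

φ̂_MAP = 0.800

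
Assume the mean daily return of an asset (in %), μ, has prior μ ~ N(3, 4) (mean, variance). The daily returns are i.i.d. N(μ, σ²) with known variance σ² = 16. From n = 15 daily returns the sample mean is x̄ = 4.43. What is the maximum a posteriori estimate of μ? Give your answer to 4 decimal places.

n = 15, x̄ = 4.43.
For a Normal prior and Normal likelihood with known variance, the posterior is Normal; its mode equals its mean, the precision-weighted average.
Prior precision 1/σ₀² = 1/4 = 0.25; data precision n/σ² = 15/16 = 0.9375.
μ̂ = (0.25·3 + 0.9375·4.43) / (0.25 + 0.9375) = 4.903125/1.1875 = 1569/380 ≈ 4.1289.

μ̂_MAP = 4.1289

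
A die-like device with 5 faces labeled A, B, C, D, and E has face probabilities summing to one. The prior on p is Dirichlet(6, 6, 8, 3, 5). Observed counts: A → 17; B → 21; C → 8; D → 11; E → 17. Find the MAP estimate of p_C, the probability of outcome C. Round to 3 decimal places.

The posterior is Dirichlet(αᵢ + nᵢ) = Dirichlet(23, 27, 16, 14, 22).
For a Dirichlet(a₁,…,a_K) with all aᵢ > 1, the mode has j-th component (aⱼ − 1)/(Σaᵢ − K).
Here Σaᵢ = 102 and K = 5, so p_C = (16 − 1)/(102 − 5) = 15/97 ≈ 0.155.

MAP estimate of p_C = 0.155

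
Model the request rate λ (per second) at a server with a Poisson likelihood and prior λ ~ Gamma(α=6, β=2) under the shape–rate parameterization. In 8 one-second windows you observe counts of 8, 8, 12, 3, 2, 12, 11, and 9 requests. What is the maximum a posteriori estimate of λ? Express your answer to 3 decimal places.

λ̂_MAP = 7.000

Σxᵢ = 8+8+12+3+2+12+11+9 = 65, with n = 8.
Posterior ∝ λ^5e^(−2λ) · λ^65e^(−8λ) = λ^70e^(−10λ), i.e. Gamma(shape=71, rate=10).
The mode of a Gamma(a, b) with a ≥ 1 (shape–rate) is (a−1)/b = 70/10 ≈ 7.000.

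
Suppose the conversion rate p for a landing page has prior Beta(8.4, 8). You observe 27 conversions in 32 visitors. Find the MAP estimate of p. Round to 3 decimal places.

Prior: Beta(8.4, 8).
Data: 27 successes in 32 trials. The binomial likelihood contributes p^27(1−p)^5, so the posterior is Beta(8.4+27, 8+5) = Beta(35.4, 13).
For Beta(a, b) with a, b > 1 the mode is (a−1)/(a+b−2) = 34.4/46.4 ≈ 0.741.

p̂_MAP = 0.741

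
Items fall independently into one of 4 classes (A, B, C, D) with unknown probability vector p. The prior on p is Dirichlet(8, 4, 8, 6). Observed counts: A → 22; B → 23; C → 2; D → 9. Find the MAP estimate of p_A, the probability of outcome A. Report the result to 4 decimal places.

MAP estimate of p_A = 0.3718

The posterior is Dirichlet(αᵢ + nᵢ) = Dirichlet(30, 27, 10, 15).
For a Dirichlet(a₁,…,a_K) with all aᵢ > 1, the mode has j-th component (aⱼ − 1)/(Σaᵢ − K).
Here Σaᵢ = 82 and K = 4, so p_A = (30 − 1)/(82 − 4) = 29/78 ≈ 0.3718.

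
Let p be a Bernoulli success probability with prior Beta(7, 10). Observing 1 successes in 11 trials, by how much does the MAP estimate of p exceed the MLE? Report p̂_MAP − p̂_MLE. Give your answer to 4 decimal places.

Posterior is Beta(8, 20); MAP = (8−1)/(28−2) = 7/26 ≈ 0.26923.
MLE ignores the prior: p̂_MLE = k/n = 1/11 ≈ 0.09091.
Difference = 7/26 − 1/11 = 51/286 ≈ 0.1783.

MAP − MLE = 0.1783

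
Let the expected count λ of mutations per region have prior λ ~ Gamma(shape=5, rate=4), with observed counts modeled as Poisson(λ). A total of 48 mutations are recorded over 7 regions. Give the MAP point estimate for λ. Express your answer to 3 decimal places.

λ̂_MAP = 4.727

Σxᵢ = 48, n = 7.
Posterior ∝ λ^4e^(−4λ) · λ^48e^(−7λ) = λ^52e^(−11λ), i.e. Gamma(shape=53, rate=11).
The mode of a Gamma(a, b) with a ≥ 1 (shape–rate) is (a−1)/b = 52/11 ≈ 4.727.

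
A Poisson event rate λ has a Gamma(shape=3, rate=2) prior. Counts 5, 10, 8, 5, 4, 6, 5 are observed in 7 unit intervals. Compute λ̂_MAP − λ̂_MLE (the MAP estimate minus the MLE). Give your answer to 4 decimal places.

Σxᵢ = 43. Posterior is Gamma(46, 9); MAP = (46−1)/9 = 45/9 ≈ 5.00000.
MLE = x̄ = 43/7 ≈ 6.14286.
Difference = 45/9 − 43/7 = -8/7 ≈ -1.1429.

MAP − MLE = -1.1429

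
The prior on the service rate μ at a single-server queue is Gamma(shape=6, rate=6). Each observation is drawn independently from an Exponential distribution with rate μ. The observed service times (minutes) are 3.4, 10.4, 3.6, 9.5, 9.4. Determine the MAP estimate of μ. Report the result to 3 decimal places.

μ̂_MAP = 0.236

The Exponential(rate=μ) likelihood is ∝ μ^n e^(−μΣtᵢ). Here n = 5 and Σtᵢ = 3.4 + 10.4 + 3.6 + 9.5 + 9.4 = 36.3.
Posterior ∝ μ^5e^(−6μ) · μ^5e^(−36.3μ) = μ^10e^(−42.3μ), i.e. Gamma(11, 42.3).
Mode = (a−1)/b = 10/42.3 ≈ 0.236.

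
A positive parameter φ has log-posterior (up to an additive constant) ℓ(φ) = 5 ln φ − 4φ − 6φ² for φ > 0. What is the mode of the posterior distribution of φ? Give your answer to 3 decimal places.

ℓ'(φ) = 5/φ − 4 − 12φ. Setting this to zero and multiplying by φ: 12φ² + 4φ − 5 = 0.
φ = (−4 + √(4² + 4·12·5)) / (2·12) = (−4 + √256) / 24 = (−4 + 16)/24 = 1/2.
ℓ''(φ) = −5/φ² − 12 < 0, confirming a maximum.

φ̂_MAP = 0.500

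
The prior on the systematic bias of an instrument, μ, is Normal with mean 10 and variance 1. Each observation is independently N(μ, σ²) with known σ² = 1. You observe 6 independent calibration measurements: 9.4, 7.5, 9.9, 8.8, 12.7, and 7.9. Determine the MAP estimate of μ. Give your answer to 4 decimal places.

n = 6; x̄ = (9.4 + 7.5 + 9.9 + 8.8 + 12.7 + 7.9)/6 = 56.2/6 = 281/30 ≈ 9.3667.
For a Normal prior and Normal likelihood with known variance, the posterior is Normal; its mode equals its mean, the precision-weighted average.
Prior precision 1/σ₀² = 1/1 = 1; data precision n/σ² = 6/1 = 6.
μ̂ = (1·10 + 6·(281/30)) / (1 + 6) = 66.2/7 = 331/35 ≈ 9.4571.

μ̂_MAP = 9.4571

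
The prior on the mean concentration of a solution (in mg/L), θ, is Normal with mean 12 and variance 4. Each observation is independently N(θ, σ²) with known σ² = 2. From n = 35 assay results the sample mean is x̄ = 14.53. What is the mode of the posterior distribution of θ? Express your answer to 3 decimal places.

n = 35, x̄ = 14.53.
For a Normal prior and Normal likelihood with known variance, the posterior is Normal; its mode equals its mean, the precision-weighted average.
Prior precision 1/σ₀² = 1/4 = 0.25; data precision n/σ² = 35/2 = 17.5.
θ̂ = (0.25·12 + 17.5·14.53) / (0.25 + 17.5) = 257.275/17.75 = 10291/710 ≈ 14.494.

θ̂_MAP = 14.494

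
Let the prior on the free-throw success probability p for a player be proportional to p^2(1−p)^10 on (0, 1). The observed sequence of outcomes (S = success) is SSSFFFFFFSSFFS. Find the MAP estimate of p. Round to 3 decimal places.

p̂_MAP = 0.308

The prior density ∝ p^2(1−p)^10 is the kernel of Beta(3, 11).
Data: 6 successes in 14 trials (from the sequence). The binomial likelihood contributes p^6(1−p)^8, so the posterior is Beta(3+6, 11+8) = Beta(9, 19).
For Beta(a, b) with a, b > 1 the mode is (a−1)/(a+b−2) = 8/26 ≈ 0.308.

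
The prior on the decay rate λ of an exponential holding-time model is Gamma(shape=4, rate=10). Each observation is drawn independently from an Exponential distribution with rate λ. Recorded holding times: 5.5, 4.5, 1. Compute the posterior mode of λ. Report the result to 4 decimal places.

The Exponential(rate=λ) likelihood is ∝ λ^n e^(−λΣtᵢ). Here n = 3 and Σtᵢ = 5.5 + 4.5 + 1 = 11.
Posterior ∝ λ^3e^(−10λ) · λ^3e^(−11λ) = λ^6e^(−21λ), i.e. Gamma(7, 21).
Mode = (a−1)/b = 6/21 ≈ 0.2857.

λ̂_MAP = 0.2857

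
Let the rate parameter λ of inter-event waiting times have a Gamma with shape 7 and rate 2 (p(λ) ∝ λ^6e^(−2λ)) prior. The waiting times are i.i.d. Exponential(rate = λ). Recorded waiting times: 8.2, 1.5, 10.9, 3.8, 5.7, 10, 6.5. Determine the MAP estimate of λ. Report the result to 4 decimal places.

λ̂_MAP = 0.2675

The Exponential(rate=λ) likelihood is ∝ λ^n e^(−λΣtᵢ). Here n = 7 and Σtᵢ = 8.2 + 1.5 + 10.9 + 3.8 + 5.7 + 10 + 6.5 = 46.6.
Posterior ∝ λ^6e^(−2λ) · λ^7e^(−46.6λ) = λ^13e^(−48.6λ), i.e. Gamma(14, 48.6).
Mode = (a−1)/b = 13/48.6 ≈ 0.2675.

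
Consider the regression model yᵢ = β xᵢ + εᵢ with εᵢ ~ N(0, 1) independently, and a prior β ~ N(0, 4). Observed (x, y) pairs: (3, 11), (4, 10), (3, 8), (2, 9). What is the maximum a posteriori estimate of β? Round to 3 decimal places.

β̂_MAP = 3.007

log p(β | y) = −Σ(yᵢ − βxᵢ)²/(2·1) − β²/(2·4) + const.
Setting the derivative to zero: Σxᵢ(yᵢ − βxᵢ)/1 − β/4 = 0, so β = Σxᵢyᵢ / (Σxᵢ² + σ²/τ²).
Σxᵢyᵢ = 3·11 + 4·10 + 3·8 + 2·9 = 115; Σxᵢ² = 38; σ²/τ² = 0.25.
β̂_MAP = 115 / (38 + 0.25) = 115/38.25 ≈ 3.007.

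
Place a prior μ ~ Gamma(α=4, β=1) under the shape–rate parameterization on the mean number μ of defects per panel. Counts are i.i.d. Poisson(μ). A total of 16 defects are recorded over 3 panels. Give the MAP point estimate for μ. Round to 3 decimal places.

μ̂_MAP = 4.750

Σxᵢ = 16, n = 3.
Posterior ∝ μ^3e^(−1μ) · μ^16e^(−3μ) = μ^19e^(−4μ), i.e. Gamma(shape=20, rate=4).
The mode of a Gamma(a, b) with a ≥ 1 (shape–rate) is (a−1)/b = 19/4 ≈ 4.750.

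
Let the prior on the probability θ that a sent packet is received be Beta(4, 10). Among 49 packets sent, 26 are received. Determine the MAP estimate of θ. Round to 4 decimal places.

θ̂_MAP = 0.4754

Prior: Beta(4, 10).
Data: 26 successes in 49 trials. The binomial likelihood contributes θ^26(1−θ)^23, so the posterior is Beta(4+26, 10+23) = Beta(30, 33).
For Beta(a, b) with a, b > 1 the mode is (a−1)/(a+b−2) = 29/61 ≈ 0.4754.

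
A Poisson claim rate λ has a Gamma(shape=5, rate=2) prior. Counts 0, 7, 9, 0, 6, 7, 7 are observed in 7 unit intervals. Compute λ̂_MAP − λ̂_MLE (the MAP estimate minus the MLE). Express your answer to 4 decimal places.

Σxᵢ = 36. Posterior is Gamma(41, 9); MAP = (41−1)/9 = 40/9 ≈ 4.44444.
MLE = x̄ = 36/7 ≈ 5.14286.
Difference = 40/9 − 36/7 = -44/63 ≈ -0.6984.

MAP − MLE = -0.6984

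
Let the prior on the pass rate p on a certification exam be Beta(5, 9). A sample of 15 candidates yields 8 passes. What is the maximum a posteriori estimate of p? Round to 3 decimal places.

p̂_MAP = 0.444

Prior: Beta(5, 9).
Data: 8 successes in 15 trials. The binomial likelihood contributes p^8(1−p)^7, so the posterior is Beta(5+8, 9+7) = Beta(13, 16).
For Beta(a, b) with a, b > 1 the mode is (a−1)/(a+b−2) = 12/27 ≈ 0.444.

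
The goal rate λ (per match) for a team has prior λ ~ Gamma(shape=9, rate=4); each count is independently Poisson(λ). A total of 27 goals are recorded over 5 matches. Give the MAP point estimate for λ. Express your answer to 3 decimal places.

λ̂_MAP = 3.889

Σxᵢ = 27, n = 5.
Posterior ∝ λ^8e^(−4λ) · λ^27e^(−5λ) = λ^35e^(−9λ), i.e. Gamma(shape=36, rate=9).
The mode of a Gamma(a, b) with a ≥ 1 (shape–rate) is (a−1)/b = 35/9 ≈ 3.889.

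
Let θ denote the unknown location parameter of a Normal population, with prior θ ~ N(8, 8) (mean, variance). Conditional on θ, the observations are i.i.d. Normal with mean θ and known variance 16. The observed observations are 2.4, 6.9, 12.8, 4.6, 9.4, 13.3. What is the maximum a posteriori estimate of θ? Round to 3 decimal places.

θ̂_MAP = 8.175

n = 6; x̄ = (2.4 + 6.9 + 12.8 + 4.6 + 9.4 + 13.3)/6 = 49.4/6 = 247/30 ≈ 8.2333.
For a Normal prior and Normal likelihood with known variance, the posterior is Normal; its mode equals its mean, the precision-weighted average.
Prior precision 1/σ₀² = 1/8 = 0.125; data precision n/σ² = 6/16 = 0.375.
θ̂ = (0.125·8 + 0.375·(247/30)) / (0.125 + 0.375) = 4.0875/0.5 = 8.175.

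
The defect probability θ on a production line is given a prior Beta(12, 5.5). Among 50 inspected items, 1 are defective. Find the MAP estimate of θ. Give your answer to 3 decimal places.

θ̂_MAP = 0.183

Prior: Beta(12, 5.5).
Data: 1 success in 50 trials. The binomial likelihood contributes θ(1−θ)^49, so the posterior is Beta(12+1, 5.5+49) = Beta(13, 54.5).
For Beta(a, b) with a, b > 1 the mode is (a−1)/(a+b−2) = 12/65.5 ≈ 0.183.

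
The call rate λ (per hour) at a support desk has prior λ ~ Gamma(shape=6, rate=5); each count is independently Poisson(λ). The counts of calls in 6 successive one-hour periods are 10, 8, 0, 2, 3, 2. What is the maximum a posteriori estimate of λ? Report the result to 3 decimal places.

λ̂_MAP = 2.727

Σxᵢ = 10+8+0+2+3+2 = 25, with n = 6.
Posterior ∝ λ^5e^(−5λ) · λ^25e^(−6λ) = λ^30e^(−11λ), i.e. Gamma(shape=31, rate=11).
The mode of a Gamma(a, b) with a ≥ 1 (shape–rate) is (a−1)/b = 30/11 ≈ 2.727.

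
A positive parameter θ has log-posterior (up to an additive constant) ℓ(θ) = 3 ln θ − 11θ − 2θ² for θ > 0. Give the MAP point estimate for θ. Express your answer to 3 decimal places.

θ̂_MAP = 0.250

ℓ'(θ) = 3/θ − 11 − 4θ. Setting this to zero and multiplying by θ: 4θ² + 11θ − 3 = 0.
θ = (−11 + √(11² + 4·4·3)) / (2·4) = (−11 + √169) / 8 = (−11 + 13)/8 = 1/4.
ℓ''(θ) = −3/θ² − 4 < 0, confirming a maximum.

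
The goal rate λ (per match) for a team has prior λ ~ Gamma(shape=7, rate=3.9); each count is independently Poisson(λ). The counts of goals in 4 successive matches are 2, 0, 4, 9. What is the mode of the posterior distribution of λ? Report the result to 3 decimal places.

λ̂_MAP = 2.658

Σxᵢ = 2+0+4+9 = 15, with n = 4.
Posterior ∝ λ^6e^(−3.9λ) · λ^15e^(−4λ) = λ^21e^(−7.9λ), i.e. Gamma(shape=22, rate=7.9).
The mode of a Gamma(a, b) with a ≥ 1 (shape–rate) is (a−1)/b = 21/7.9 ≈ 2.658.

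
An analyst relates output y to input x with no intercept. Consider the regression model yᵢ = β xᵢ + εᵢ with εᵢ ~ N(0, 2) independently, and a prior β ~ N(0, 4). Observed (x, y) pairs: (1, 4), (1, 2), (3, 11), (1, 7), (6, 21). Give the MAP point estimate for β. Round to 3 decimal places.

log p(β | y) = −Σ(yᵢ − βxᵢ)²/(2·2) − β²/(2·4) + const.
Setting the derivative to zero: Σxᵢ(yᵢ − βxᵢ)/2 − β/4 = 0, so β = Σxᵢyᵢ / (Σxᵢ² + σ²/τ²).
Σxᵢyᵢ = 1·4 + 1·2 + 3·11 + 1·7 + 6·21 = 172; Σxᵢ² = 48; σ²/τ² = 0.5.
β̂_MAP = 172 / (48 + 0.5) = 172/48.5 ≈ 3.546.

β̂_MAP = 3.546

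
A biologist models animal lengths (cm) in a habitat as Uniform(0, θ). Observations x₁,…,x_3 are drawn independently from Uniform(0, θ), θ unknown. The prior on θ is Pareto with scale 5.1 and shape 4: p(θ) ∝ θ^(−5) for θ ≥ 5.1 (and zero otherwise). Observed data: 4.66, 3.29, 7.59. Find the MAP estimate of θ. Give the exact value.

θ̂_MAP = 7.59

The Uniform(0, θ) likelihood is θ^(−n) for θ ≥ max(xᵢ), zero otherwise. Here max(xᵢ) = 7.59.
Posterior ∝ θ^(−5) · θ^(−3) = θ^(−8) on θ ≥ max(5.1, 7.59) = 7.59.
This density is strictly decreasing in θ, so the posterior mode lies at the lower boundary of the support.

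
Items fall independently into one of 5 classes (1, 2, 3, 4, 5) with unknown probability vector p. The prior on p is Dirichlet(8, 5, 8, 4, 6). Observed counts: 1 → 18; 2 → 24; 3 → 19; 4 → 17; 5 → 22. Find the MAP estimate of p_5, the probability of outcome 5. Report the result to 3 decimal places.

MAP estimate: 0.214

The posterior is Dirichlet(αᵢ + nᵢ) = Dirichlet(26, 29, 27, 21, 28).
For a Dirichlet(a₁,…,a_K) with all aᵢ > 1, the mode has j-th component (aⱼ − 1)/(Σaᵢ − K).
Here Σaᵢ = 131 and K = 5, so p_5 = (28 − 1)/(131 − 5) = 27/126 ≈ 0.214.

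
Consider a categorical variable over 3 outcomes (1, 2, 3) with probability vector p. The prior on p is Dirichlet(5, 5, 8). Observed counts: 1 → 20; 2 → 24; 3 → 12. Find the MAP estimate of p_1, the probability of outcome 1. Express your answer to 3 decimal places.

MAP estimate: 0.338

The posterior is Dirichlet(αᵢ + nᵢ) = Dirichlet(25, 29, 20).
For a Dirichlet(a₁,…,a_K) with all aᵢ > 1, the mode has j-th component (aⱼ − 1)/(Σaᵢ − K).
Here Σaᵢ = 74 and K = 3, so p_1 = (25 − 1)/(74 − 3) = 24/71 ≈ 0.338.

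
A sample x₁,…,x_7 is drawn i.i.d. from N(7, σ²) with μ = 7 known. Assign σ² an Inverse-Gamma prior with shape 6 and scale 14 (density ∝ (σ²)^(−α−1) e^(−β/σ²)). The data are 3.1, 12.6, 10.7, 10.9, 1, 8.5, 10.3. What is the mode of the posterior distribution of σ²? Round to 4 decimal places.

σ̂²_MAP = 7.2671

Sum of squared deviations about the known mean: SS = (3.1−7)² + (12.6−7)² + (10.7−7)² + (10.9−7)² + (1−7)² + (8.5−7)² + (10.3−7)² = 124.61.
The Normal likelihood contributes (σ²)^(−n/2) exp(−SS/(2σ²)), so the posterior is Inverse-Gamma(α + n/2, β + SS/2) = Inverse-Gamma(9.5, 76.305).
The mode of Inverse-Gamma(a, b) is b/(a+1) = 76.305/10.5 ≈ 7.2671.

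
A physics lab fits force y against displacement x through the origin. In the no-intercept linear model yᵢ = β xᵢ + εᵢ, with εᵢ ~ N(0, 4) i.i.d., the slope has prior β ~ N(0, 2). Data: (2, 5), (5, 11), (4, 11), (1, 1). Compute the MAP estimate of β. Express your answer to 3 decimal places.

β̂_MAP = 2.292

log p(β | y) = −Σ(yᵢ − βxᵢ)²/(2·4) − β²/(2·2) + const.
Setting the derivative to zero: Σxᵢ(yᵢ − βxᵢ)/4 − β/2 = 0, so β = Σxᵢyᵢ / (Σxᵢ² + σ²/τ²).
Σxᵢyᵢ = 2·5 + 5·11 + 4·11 + 1·1 = 110; Σxᵢ² = 46; σ²/τ² = 2.
β̂_MAP = 110 / (46 + 2) = 110/48 ≈ 2.292.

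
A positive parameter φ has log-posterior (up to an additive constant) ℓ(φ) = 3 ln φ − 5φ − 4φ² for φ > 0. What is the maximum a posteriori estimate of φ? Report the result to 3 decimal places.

φ̂_MAP = 0.375

ℓ'(φ) = 3/φ − 5 − 8φ. Setting this to zero and multiplying by φ: 8φ² + 5φ − 3 = 0.
φ = (−5 + √(5² + 4·8·3)) / (2·8) = (−5 + √121) / 16 = (−5 + 11)/16 = 3/8.
ℓ''(φ) = −3/φ² − 8 < 0, confirming a maximum.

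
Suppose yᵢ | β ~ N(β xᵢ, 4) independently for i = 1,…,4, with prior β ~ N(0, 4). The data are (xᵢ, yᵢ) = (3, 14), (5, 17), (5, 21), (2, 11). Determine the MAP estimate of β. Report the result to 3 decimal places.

β̂_MAP = 3.969

log p(β | y) = −Σ(yᵢ − βxᵢ)²/(2·4) − β²/(2·4) + const.
Setting the derivative to zero: Σxᵢ(yᵢ − βxᵢ)/4 − β/4 = 0, so β = Σxᵢyᵢ / (Σxᵢ² + σ²/τ²).
Σxᵢyᵢ = 3·14 + 5·17 + 5·21 + 2·11 = 254; Σxᵢ² = 63; σ²/τ² = 1.
β̂_MAP = 254 / (63 + 1) = 254/64 ≈ 3.969.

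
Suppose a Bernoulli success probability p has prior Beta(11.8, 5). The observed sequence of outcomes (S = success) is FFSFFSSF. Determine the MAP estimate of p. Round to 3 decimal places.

Prior: Beta(11.8, 5).
Data: 3 successes in 8 trials (from the sequence). The binomial likelihood contributes p^3(1−p)^5, so the posterior is Beta(11.8+3, 5+5) = Beta(14.8, 10).
For Beta(a, b) with a, b > 1 the mode is (a−1)/(a+b−2) = 13.8/22.8 ≈ 0.605.

p̂_MAP = 0.605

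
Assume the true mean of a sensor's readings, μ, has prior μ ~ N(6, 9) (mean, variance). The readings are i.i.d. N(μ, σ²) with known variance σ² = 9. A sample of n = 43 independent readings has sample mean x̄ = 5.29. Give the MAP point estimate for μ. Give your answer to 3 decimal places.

μ̂_MAP = 5.306

n = 43, x̄ = 5.29.
For a Normal prior and Normal likelihood with known variance, the posterior is Normal; its mode equals its mean, the precision-weighted average.
Prior precision 1/σ₀² = 1/9; data precision n/σ² = 43/9.
μ̂ = ((1/9)·6 + (43/9)·5.29) / (1/9 + 43/9) = (23347/900)/(44/9) = 23347/4400 ≈ 5.306.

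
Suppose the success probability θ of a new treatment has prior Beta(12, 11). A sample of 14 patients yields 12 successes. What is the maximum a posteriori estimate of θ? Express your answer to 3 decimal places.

Prior: Beta(12, 11).
Data: 12 successes in 14 trials. The binomial likelihood contributes θ^12(1−θ)^2, so the posterior is Beta(12+12, 11+2) = Beta(24, 13).
For Beta(a, b) with a, b > 1 the mode is (a−1)/(a+b−2) = 23/35 ≈ 0.657.

θ̂_MAP = 0.657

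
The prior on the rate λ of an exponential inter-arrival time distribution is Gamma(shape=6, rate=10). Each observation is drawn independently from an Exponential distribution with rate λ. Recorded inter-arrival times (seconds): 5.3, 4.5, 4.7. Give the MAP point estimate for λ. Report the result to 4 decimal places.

The Exponential(rate=λ) likelihood is ∝ λ^n e^(−λΣtᵢ). Here n = 3 and Σtᵢ = 5.3 + 4.5 + 4.7 = 14.5.
Posterior ∝ λ^5e^(−10λ) · λ^3e^(−14.5λ) = λ^8e^(−24.5λ), i.e. Gamma(9, 24.5).
Mode = (a−1)/b = 8/24.5 ≈ 0.3265.

λ̂_MAP = 0.3265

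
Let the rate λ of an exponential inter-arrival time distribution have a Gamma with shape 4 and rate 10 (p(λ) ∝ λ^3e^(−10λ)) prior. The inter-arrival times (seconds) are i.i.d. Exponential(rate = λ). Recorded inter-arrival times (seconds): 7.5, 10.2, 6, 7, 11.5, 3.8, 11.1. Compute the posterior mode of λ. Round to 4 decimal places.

The Exponential(rate=λ) likelihood is ∝ λ^n e^(−λΣtᵢ). Here n = 7 and Σtᵢ = 7.5 + 10.2 + 6 + 7 + 11.5 + 3.8 + 11.1 = 57.1.
Posterior ∝ λ^3e^(−10λ) · λ^7e^(−57.1λ) = λ^10e^(−67.1λ), i.e. Gamma(11, 67.1).
Mode = (a−1)/b = 10/67.1 ≈ 0.1490.

λ̂_MAP = 0.1490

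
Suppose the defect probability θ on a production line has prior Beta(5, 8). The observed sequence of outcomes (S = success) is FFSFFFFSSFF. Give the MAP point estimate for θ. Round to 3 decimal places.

Prior: Beta(5, 8).
Data: 3 successes in 11 trials (from the sequence). The binomial likelihood contributes θ^3(1−θ)^8, so the posterior is Beta(5+3, 8+8) = Beta(8, 16).
For Beta(a, b) with a, b > 1 the mode is (a−1)/(a+b−2) = 7/22 ≈ 0.318.

θ̂_MAP = 0.318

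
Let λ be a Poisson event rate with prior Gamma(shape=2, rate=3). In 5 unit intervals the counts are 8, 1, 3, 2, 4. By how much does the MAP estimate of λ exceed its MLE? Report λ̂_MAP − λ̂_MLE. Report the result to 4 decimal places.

MAP − MLE = -1.2250

Σxᵢ = 18. Posterior is Gamma(20, 8); MAP = (20−1)/8 = 19/8 ≈ 2.37500.
MLE = x̄ = 18/5 ≈ 3.60000.
Difference = 19/8 − 18/5 = -49/40 ≈ -1.2250.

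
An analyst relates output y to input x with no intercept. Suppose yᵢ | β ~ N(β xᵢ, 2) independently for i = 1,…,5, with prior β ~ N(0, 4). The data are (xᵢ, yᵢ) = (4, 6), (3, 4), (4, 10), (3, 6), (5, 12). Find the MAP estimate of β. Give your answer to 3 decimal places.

log p(β | y) = −Σ(yᵢ − βxᵢ)²/(2·2) − β²/(2·4) + const.
Setting the derivative to zero: Σxᵢ(yᵢ − βxᵢ)/2 − β/4 = 0, so β = Σxᵢyᵢ / (Σxᵢ² + σ²/τ²).
Σxᵢyᵢ = 4·6 + 3·4 + 4·10 + 3·6 + 5·12 = 154; Σxᵢ² = 75; σ²/τ² = 0.5.
β̂_MAP = 154 / (75 + 0.5) = 154/75.5 ≈ 2.040.

β̂_MAP = 2.040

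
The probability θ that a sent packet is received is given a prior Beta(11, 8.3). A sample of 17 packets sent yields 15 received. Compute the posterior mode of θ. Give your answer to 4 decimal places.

Prior: Beta(11, 8.3).
Data: 15 successes in 17 trials. The binomial likelihood contributes θ^15(1−θ)^2, so the posterior is Beta(11+15, 8.3+2) = Beta(26, 10.3).
For Beta(a, b) with a, b > 1 the mode is (a−1)/(a+b−2) = 25/34.3 ≈ 0.7289.

θ̂_MAP = 0.7289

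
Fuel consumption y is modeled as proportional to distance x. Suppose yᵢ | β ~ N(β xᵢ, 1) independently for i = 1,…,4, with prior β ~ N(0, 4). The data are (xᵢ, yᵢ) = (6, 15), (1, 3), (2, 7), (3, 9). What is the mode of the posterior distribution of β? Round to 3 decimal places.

β̂_MAP = 2.667

log p(β | y) = −Σ(yᵢ − βxᵢ)²/(2·1) − β²/(2·4) + const.
Setting the derivative to zero: Σxᵢ(yᵢ − βxᵢ)/1 − β/4 = 0, so β = Σxᵢyᵢ / (Σxᵢ² + σ²/τ²).
Σxᵢyᵢ = 6·15 + 1·3 + 2·7 + 3·9 = 134; Σxᵢ² = 50; σ²/τ² = 0.25.
β̂_MAP = 134 / (50 + 0.25) = 134/50.25 ≈ 2.667.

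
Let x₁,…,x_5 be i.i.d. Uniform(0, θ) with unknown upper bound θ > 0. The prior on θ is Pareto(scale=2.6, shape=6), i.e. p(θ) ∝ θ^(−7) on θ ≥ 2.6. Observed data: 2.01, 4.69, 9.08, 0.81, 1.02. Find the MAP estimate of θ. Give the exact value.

The Uniform(0, θ) likelihood is θ^(−n) for θ ≥ max(xᵢ), zero otherwise. Here max(xᵢ) = 9.08.
Posterior ∝ θ^(−7) · θ^(−5) = θ^(−12) on θ ≥ max(2.6, 9.08) = 9.08.
This density is strictly decreasing in θ, so the posterior mode lies at the lower boundary of the support.

θ̂_MAP = 9.08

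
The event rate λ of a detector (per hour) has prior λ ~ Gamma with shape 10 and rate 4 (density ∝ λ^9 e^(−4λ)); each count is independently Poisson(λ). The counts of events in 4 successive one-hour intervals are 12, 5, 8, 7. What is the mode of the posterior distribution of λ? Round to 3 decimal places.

λ̂_MAP = 5.125

Σxᵢ = 12+5+8+7 = 32, with n = 4.
Posterior ∝ λ^9e^(−4λ) · λ^32e^(−4λ) = λ^41e^(−8λ), i.e. Gamma(shape=42, rate=8).
The mode of a Gamma(a, b) with a ≥ 1 (shape–rate) is (a−1)/b = 41/8 ≈ 5.125.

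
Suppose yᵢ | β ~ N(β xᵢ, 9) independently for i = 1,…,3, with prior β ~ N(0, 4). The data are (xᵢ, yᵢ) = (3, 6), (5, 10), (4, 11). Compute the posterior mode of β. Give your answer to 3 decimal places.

β̂_MAP = 2.144

log p(β | y) = −Σ(yᵢ − βxᵢ)²/(2·9) − β²/(2·4) + const.
Setting the derivative to zero: Σxᵢ(yᵢ − βxᵢ)/9 − β/4 = 0, so β = Σxᵢyᵢ / (Σxᵢ² + σ²/τ²).
Σxᵢyᵢ = 3·6 + 5·10 + 4·11 = 112; Σxᵢ² = 50; σ²/τ² = 2.25.
β̂_MAP = 112 / (50 + 2.25) = 112/52.25 ≈ 2.144.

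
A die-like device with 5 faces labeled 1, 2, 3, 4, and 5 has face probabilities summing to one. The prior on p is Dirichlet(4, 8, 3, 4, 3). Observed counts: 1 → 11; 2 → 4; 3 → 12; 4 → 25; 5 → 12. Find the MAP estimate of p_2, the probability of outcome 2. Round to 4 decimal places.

MAP estimate: 0.1358

The posterior is Dirichlet(αᵢ + nᵢ) = Dirichlet(15, 12, 15, 29, 15).
For a Dirichlet(a₁,…,a_K) with all aᵢ > 1, the mode has j-th component (aⱼ − 1)/(Σaᵢ − K).
Here Σaᵢ = 86 and K = 5, so p_2 = (12 − 1)/(86 − 5) = 11/81 ≈ 0.1358.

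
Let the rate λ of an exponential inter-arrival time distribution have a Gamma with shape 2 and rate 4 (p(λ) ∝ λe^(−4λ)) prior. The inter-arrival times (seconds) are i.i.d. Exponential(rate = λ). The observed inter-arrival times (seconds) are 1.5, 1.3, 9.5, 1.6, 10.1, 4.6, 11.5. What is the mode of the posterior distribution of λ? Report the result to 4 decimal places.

The Exponential(rate=λ) likelihood is ∝ λ^n e^(−λΣtᵢ). Here n = 7 and Σtᵢ = 1.5 + 1.3 + 9.5 + 1.6 + 10.1 + 4.6 + 11.5 = 40.1.
Posterior ∝ λe^(−4λ) · λ^7e^(−40.1λ) = λ^8e^(−44.1λ), i.e. Gamma(9, 44.1).
Mode = (a−1)/b = 8/44.1 ≈ 0.1814.

λ̂_MAP = 0.1814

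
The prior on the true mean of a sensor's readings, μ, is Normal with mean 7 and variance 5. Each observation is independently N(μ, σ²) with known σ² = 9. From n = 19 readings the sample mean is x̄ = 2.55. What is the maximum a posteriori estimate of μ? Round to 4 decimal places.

μ̂_MAP = 2.9351

n = 19, x̄ = 2.55.
For a Normal prior and Normal likelihood with known variance, the posterior is Normal; its mode equals its mean, the precision-weighted average.
Prior precision 1/σ₀² = 1/5 = 0.2; data precision n/σ² = 19/9.
μ̂ = (0.2·7 + (19/9)·2.55) / (0.2 + 19/9) = (407/60)/(104/45) = 1221/416 ≈ 2.9351.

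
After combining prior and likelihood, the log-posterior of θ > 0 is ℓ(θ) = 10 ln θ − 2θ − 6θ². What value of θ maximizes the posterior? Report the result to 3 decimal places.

θ̂_MAP = 0.833

ℓ'(θ) = 10/θ − 2 − 12θ. Setting this to zero and multiplying by θ: 12θ² + 2θ − 10 = 0.
θ = (−2 + √(2² + 4·12·10)) / (2·12) = (−2 + √484) / 24 = (−2 + 22)/24 = 5/6.
ℓ''(θ) = −10/θ² − 12 < 0, confirming a maximum.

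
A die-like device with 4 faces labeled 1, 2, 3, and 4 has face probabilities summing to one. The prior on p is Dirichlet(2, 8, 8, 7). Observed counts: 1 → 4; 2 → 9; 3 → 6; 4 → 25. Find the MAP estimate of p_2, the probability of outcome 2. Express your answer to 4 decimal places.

MAP estimate: 0.2462

The posterior is Dirichlet(αᵢ + nᵢ) = Dirichlet(6, 17, 14, 32).
For a Dirichlet(a₁,…,a_K) with all aᵢ > 1, the mode has j-th component (aⱼ − 1)/(Σaᵢ − K).
Here Σaᵢ = 69 and K = 4, so p_2 = (17 − 1)/(69 − 4) = 16/65 ≈ 0.2462.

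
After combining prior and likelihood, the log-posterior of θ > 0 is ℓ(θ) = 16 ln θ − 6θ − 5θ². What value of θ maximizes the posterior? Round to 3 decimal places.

ℓ'(θ) = 16/θ − 6 − 10θ. Setting this to zero and multiplying by θ: 10θ² + 6θ − 16 = 0.
θ = (−6 + √(6² + 4·10·16)) / (2·10) = (−6 + √676) / 20 = (−6 + 26)/20 = 1.
ℓ''(θ) = −16/θ² − 10 < 0, confirming a maximum.

θ̂_MAP = 1.000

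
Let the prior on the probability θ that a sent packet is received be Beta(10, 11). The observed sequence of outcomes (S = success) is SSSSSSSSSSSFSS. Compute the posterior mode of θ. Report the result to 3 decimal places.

Prior: Beta(10, 11).
Data: 13 successes in 14 trials (from the sequence). The binomial likelihood contributes θ^13(1−θ)^1, so the posterior is Beta(10+13, 11+1) = Beta(23, 12).
For Beta(a, b) with a, b > 1 the mode is (a−1)/(a+b−2) = 22/33 ≈ 0.667.

θ̂_MAP = 0.667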